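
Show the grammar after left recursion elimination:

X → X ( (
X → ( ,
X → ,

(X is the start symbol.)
X is directly left-recursive. The standard transformation for
  A → A α₁ | ... | A α_m | β₁ | ... | β_n
is
  A  → β₁ A' | ... | β_n A'
  A' → α₁ A' | ... | α_m A' | ε

X → ( , becomes X → ( , X'
X → , becomes X → , X'
X → X ( ( becomes X' → ( ( X'
Add X' → ε

Resulting grammar:
X → ( , X'
X → , X'
X' → ( ( X'
X' → ε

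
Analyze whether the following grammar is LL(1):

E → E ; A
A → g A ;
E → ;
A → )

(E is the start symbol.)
No. Predict set conflict for E: { ';' }

A grammar is LL(1) if for each non-terminal N with multiple productions, the predict sets of those productions are pairwise disjoint, where PREDICT(N → α) = (FIRST(α) \ {ε}) ∪ (FOLLOW(N) if α ⇒* ε).

Relevant sets:
  FIRST(E) = { ';' }

For E:
  PREDICT(E → E ';' A) = { ';' }
  PREDICT(E → ';') = { ';' }
For A:
  PREDICT(A → g A ';') = { 'g' }
  PREDICT(A → ')') = { ')' }

Conflict found: Predict set conflict for E: { ';' }
The grammar is NOT LL(1).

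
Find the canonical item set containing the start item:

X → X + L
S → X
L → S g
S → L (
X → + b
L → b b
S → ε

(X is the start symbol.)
{ [X → . + b], [X → . X + L], [X' → . X] }

First, augment the grammar with X' → X
I₀ = CLOSURE({ [X' → . X] }):
  [X' → . X] has the dot before X: add [X → . X + L], [X → . + b]
No further items can be added.

I₀ = { [X → . + b], [X → . X + L], [X' → . X] }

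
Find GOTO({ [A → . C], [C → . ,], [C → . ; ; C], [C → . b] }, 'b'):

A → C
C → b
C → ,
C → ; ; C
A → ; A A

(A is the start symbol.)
{ [C → b .] }

GOTO(I, 'b') = CLOSURE({ [A → αX.β] : [A → α.Xβ] ∈ I, X = 'b' })

Items with dot before 'b', with the dot advanced:
  [C → . b] → [C → b .]
Closure adds nothing (no advanced item has the dot before a non-terminal).

GOTO = { [C → b .] }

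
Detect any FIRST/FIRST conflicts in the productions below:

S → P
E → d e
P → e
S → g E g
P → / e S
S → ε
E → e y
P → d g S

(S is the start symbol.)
A FIRST/FIRST conflict occurs when two productions N → α and N → β for the same non-terminal have FIRST(α) ∩ FIRST(β) ≠ ∅ (with ε ∈ FIRST of a nullable right-hand side, so two nullable alternatives also conflict).

FIRST sets of the non-terminals at (or reachable through a nullable prefix from) the front of some alternative:
  FIRST(P) = { '/', 'd', 'e' }

Productions for S:
  S → P: FIRST = { '/', 'd', 'e' }
  S → g E g: FIRST = { 'g' }
  S → ε: FIRST = { ε }
Productions for E:
  E → d e: FIRST = { 'd' }
  E → e y: FIRST = { 'e' }
Productions for P:
  P → e: FIRST = { 'e' }
  P → / e S: FIRST = { '/' }
  P → d g S: FIRST = { 'd' }

All alternatives of each non-terminal have pairwise disjoint FIRST sets.

Answer: No FIRST/FIRST conflicts.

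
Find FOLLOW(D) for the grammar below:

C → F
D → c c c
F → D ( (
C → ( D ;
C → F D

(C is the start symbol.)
To compute FOLLOW(D), find every occurrence of D on a right-hand side N → α D β: add FIRST(β) \ {ε}, and if β is empty or nullable also add FOLLOW(N). Iterate to a fixed point.

In F → D ( (: D is followed by '(' '(', add FIRST('(' '(') \ {ε} = { '(' }
In C → ( D ;: D is followed by ';', add FIRST(';') \ {ε} = { ';' }
In C → F D: D is at the end, add FOLLOW(C)

The FOLLOW sets referred to above (computed the same way, to a fixed point):
  FOLLOW(C) = { $ }

Taking the union: FOLLOW(D) = { $, '(', ';' }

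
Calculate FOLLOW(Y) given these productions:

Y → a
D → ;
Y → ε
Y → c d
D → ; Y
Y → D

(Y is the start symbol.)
To compute FOLLOW(Y), find every occurrence of Y on a right-hand side N → α Y β: add FIRST(β) \ {ε}, and if β is empty or nullable also add FOLLOW(N). Iterate to a fixed point.

Y is the start symbol, so $ ∈ FOLLOW(Y).
In D → ; Y: Y is at the end, add FOLLOW(D)

The FOLLOW sets referred to above (computed the same way, to a fixed point):
  FOLLOW(D) = { $ }

Taking the union: FOLLOW(Y) = { $ }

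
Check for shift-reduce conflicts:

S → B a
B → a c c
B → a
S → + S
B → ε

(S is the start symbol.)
Yes — I0: [B → .] vs [B → . a]; I1: [B → .] vs [B → . a]; I4: [B → a .] vs [B → a . c c]

A shift-reduce conflict occurs when an LR(0) state has both:
  - a complete (reduce) item [A → α .] (dot at the end), and
  - a shift item [B → β . c γ] (dot before a terminal).

Augment with S' → S and build the canonical LR(0) collection (I0 = CLOSURE({[S' → . S]}), then GOTO on every symbol after a dot until no new states appear). It has 9 states:
  I0: { [B → . a c c], [B → . a], [B → .], [S → . + S], [S → . B a], [S' → . S] }  — shift, reduce
  I1: { [B → . a c c], [B → . a], [B → .], [S → + . S], [S → . + S], [S → . B a] }  — shift, reduce
  I2: { [S → B . a] }  — shift
  I3: { [S' → S .] }  — accept
  I4: { [B → a . c c], [B → a .] }  — shift, reduce
  I5: { [B → a c . c] }  — shift
  I6: { [B → a c c .] }  — reduce
  I7: { [S → B a .] }  — reduce
  I8: { [S → + S .] }  — reduce

I0 contains reduce item [B → .] and shift items [B → . a], [B → . a c c], [S → . + S] — shift-reduce conflict.
I1 contains reduce item [B → .] and shift items [B → . a], [B → . a c c], [S → . + S] — shift-reduce conflict.
I4 contains reduce item [B → a .] and shift item [B → a . c c] — shift-reduce conflict.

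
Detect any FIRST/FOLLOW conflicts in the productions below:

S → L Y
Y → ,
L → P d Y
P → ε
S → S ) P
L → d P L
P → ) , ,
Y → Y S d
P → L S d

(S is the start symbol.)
Yes. P → ')' ',' ',' with FOLLOW(P) on { ')' }; P → L S d with FOLLOW(P) on { ')', 'd' }

A FIRST/FOLLOW conflict occurs when a non-terminal N has a nullable alternative N → β (β ⇒* ε) and another alternative N → α with FIRST(α) ∩ FOLLOW(N) ≠ ∅: on such a lookahead the parser cannot decide between expanding α and letting N vanish via β.

Nullable non-terminals: P.
FIRST sets used below: FIRST(L) = { ')', 'd' }

P: nullable alternative(s) P → ε; FOLLOW(P) = { $, ')', 'd' }
  P → ε: FIRST \ {ε} = { } — this is the only nullable alternative, skip
  P → ) , ,: FIRST \ {ε} = { ')' } — overlaps FOLLOW(P) on { ')' }: CONFLICT
  P → L S d: FIRST \ {ε} = { ')', 'd' } — overlaps FOLLOW(P) on { ')', 'd' }: CONFLICT

L, S, Y have no nullable alternative, so no FIRST/FOLLOW check is needed there.

So the grammar has 2 FIRST/FOLLOW conflicts (marked CONFLICT above).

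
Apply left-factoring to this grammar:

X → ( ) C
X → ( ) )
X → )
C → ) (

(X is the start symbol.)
Left-factoring transforms A → αβ₁ | αβ₂ into A → αA' and A' → β₁ | β₂
(α is the longest common prefix among the alternatives). Repeat until
no nonterminal has two alternatives with a common prefix.

Round 1: X has alternatives sharing prefix '( )'. Introduce X': X → ( ) X'
  Add: X' → C
  Add: X' → )

No remaining common prefixes — done.

Resulting grammar:
X → ( ) X'
X' → C
X' → )
X → )
C → ) (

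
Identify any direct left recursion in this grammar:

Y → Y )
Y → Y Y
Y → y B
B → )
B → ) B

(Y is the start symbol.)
Yes, Y is left-recursive

Direct left recursion occurs when N → N α for some non-terminal N (the right-hand side begins with the left-hand side itself).

Y → Y ): LEFT RECURSIVE (starts with Y)
Y → Y Y: LEFT RECURSIVE (starts with Y)
Y → y B: starts with y
B → ): starts with ')'
B → ) B: starts with ')'

The grammar has direct left recursion on: Y.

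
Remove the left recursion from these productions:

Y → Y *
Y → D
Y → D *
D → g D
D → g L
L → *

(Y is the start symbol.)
Y → D Y'
Y → D * Y'
Y' → * Y'
Y' → ε
D → g D
D → g L
L → *

Y is directly left-recursive. The standard transformation for
  A → A α₁ | ... | A α_m | β₁ | ... | β_n
is
  A  → β₁ A' | ... | β_n A'
  A' → α₁ A' | ... | α_m A' | ε

Y → D becomes Y → D Y'
Y → D * becomes Y → D * Y'
Y → Y * becomes Y' → * Y'
Add Y' → ε

Productions for other non-terminals are unchanged:
  D → g D
  D → g L
  L → *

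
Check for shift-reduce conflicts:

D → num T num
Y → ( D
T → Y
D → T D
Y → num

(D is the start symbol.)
A shift-reduce conflict occurs when an LR(0) state has both:
  - a complete (reduce) item [A → α .] (dot at the end), and
  - a shift item [B → β . c γ] (dot before a terminal).

Augment with D' → D and build the canonical LR(0) collection (I0 = CLOSURE({[D' → . D]}), then GOTO on every symbol after a dot until no new states appear). It has 11 states:
  I0: { [D → . T D], [D → . num T num], [D' → . D], [T → . Y], [Y → . ( D], [Y → . num] }  — shift
  I1: { [D → . T D], [D → . num T num], [T → . Y], [Y → ( . D], [Y → . ( D], [Y → . num] }  — shift
  I2: { [D' → D .] }  — accept
  I3: { [D → . T D], [D → . num T num], [D → T . D], [T → . Y], [Y → . ( D], [Y → . num] }  — shift
  I4: { [T → Y .] }  — reduce
  I5: { [D → num . T num], [T → . Y], [Y → . ( D], [Y → . num], [Y → num .] }  — shift, reduce
  I6: { [D → num T . num] }  — shift
  I7: { [Y → num .] }  — reduce
  I8: { [D → num T num .] }  — reduce
  I9: { [D → T D .] }  — reduce
  I10: { [Y → ( D .] }  — reduce

I5 contains reduce item [Y → num .] and shift items [Y → . ( D], [Y → . num] — shift-reduce conflict.

Answer: Yes — I5: [Y → num .] vs [Y → . ( D]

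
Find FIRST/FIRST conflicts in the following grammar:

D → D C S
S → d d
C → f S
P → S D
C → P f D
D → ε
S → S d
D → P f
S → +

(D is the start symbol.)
A FIRST/FIRST conflict occurs when two productions N → α and N → β for the same non-terminal have FIRST(α) ∩ FIRST(β) ≠ ∅ (with ε ∈ FIRST of a nullable right-hand side, so two nullable alternatives also conflict).

FIRST sets of the non-terminals at (or reachable through a nullable prefix from) the front of some alternative:
  FIRST(D) = { '+', 'd', 'f', ε }
  FIRST(C) = { '+', 'd', 'f' }
  FIRST(P) = { '+', 'd' }
  FIRST(S) = { '+', 'd' }

Productions for D:
  D → D C S: FIRST = { '+', 'd', 'f' }
  D → ε: FIRST = { ε }
  D → P f: FIRST = { '+', 'd' }
Productions for S:
  S → d d: FIRST = { 'd' }
  S → S d: FIRST = { '+', 'd' }
  S → +: FIRST = { '+' }
Productions for C:
  C → f S: FIRST = { 'f' }
  C → P f D: FIRST = { '+', 'd' }
P has only one production, so no FIRST/FIRST conflict is possible there.

Conflict for D: D → D C S and D → P f
  Overlap: { '+', 'd' }
Conflict for S: S → d d and S → S d
  Overlap: { 'd' }
Conflict for S: S → S d and S → +
  Overlap: { '+' }

Answer: Yes. D → D C S / D → P f on { '+', 'd' }; S → d d / S → S d on { 'd' }; S → S d / S → '+' on { '+' }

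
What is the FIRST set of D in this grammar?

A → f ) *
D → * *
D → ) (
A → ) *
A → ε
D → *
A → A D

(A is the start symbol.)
{ ')', '*' }

From D → * *:
  - '*' is a terminal: add '*' and stop
From D → ) (:
  - ')' is a terminal: add ')' and stop
From D → *:
  - '*' is a terminal: add '*' and stop

Collecting: FIRST(D) = { ')', '*' }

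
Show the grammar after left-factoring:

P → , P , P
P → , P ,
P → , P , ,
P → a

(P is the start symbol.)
Left-factoring transforms A → αβ₁ | αβ₂ into A → αA' and A' → β₁ | β₂
(α is the longest common prefix among the alternatives). Repeat until
no nonterminal has two alternatives with a common prefix.

Round 1: P has alternatives sharing prefix ', P ,'. Introduce P': P → , P , P'
  Add: P' → P
  Add: P' → ε
  Add: P' → ,

No remaining common prefixes — done.

Resulting grammar:
P → , P , P'
P' → P
P' → ε
P' → ,
P → a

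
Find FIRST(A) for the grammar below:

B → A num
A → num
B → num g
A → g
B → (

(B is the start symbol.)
{ 'g', 'num' }

To compute FIRST(A), examine every production with A on the left-hand side, reading each right-hand side left to right until a non-nullable symbol is reached.

From A → num:
  - num is a terminal: add 'num' and stop
From A → g:
  - g is a terminal: add 'g' and stop

Collecting: FIRST(A) = { 'g', 'num' }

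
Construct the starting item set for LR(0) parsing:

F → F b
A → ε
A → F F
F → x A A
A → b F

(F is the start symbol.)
{ [F → . F b], [F → . x A A], [F' → . F] }

First, augment the grammar with F' → F
I₀ = CLOSURE({ [F' → . F] }):
  [F' → . F] has the dot before F: add [F → . F b], [F → . x A A]
No further items can be added.

I₀ = { [F → . F b], [F → . x A A], [F' → . F] }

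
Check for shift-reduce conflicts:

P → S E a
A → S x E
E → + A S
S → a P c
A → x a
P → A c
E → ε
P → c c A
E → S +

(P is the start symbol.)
Augment with P' → P and build the canonical LR(0) collection (I0 = CLOSURE({[P' → . P]}), then GOTO on every symbol after a dot until no new states appear). It has 23 states:
  I0: { [A → . S x E], [A → . x a], [P → . A c], [P → . S E a], [P → . c c A], [P' → . P], [S → . a P c] }  — shift
  I1: { [P → A . c] }  — shift
  I2: { [P' → P .] }  — accept
  I3: { [A → S . x E], [E → . + A S], [E → . S +], [E → .], [P → S . E a], [S → . a P c] }  — shift, reduce
  I4: { [A → . S x E], [A → . x a], [P → . A c], [P → . S E a], [P → . c c A], [S → . a P c], [S → a . P c] }  — shift
  I5: { [P → c . c A] }  — shift
  I6: { [A → x . a] }  — shift
  I7: { [A → x a .] }  — reduce
  I8: { [A → . S x E], [A → . x a], [P → c c . A], [S → . a P c] }  — shift
  I9: { [P → c c A .] }  — reduce
  I10: { [A → S . x E] }  — shift
  I11: { [A → S x . E], [E → . + A S], [E → . S +], [E → .], [S → . a P c] }  — shift, reduce
  I12: { [A → . S x E], [A → . x a], [E → + . A S], [S → . a P c] }  — shift
  I13: { [A → S x E .] }  — reduce
  I14: { [E → S . +] }  — shift
  I15: { [E → S + .] }  — reduce
  I16: { [E → + A . S], [S → . a P c] }  — shift
  I17: { [E → + A S .] }  — reduce
  I18: { [S → a P . c] }  — shift
  I19: { [S → a P c .] }  — reduce
  I20: { [P → S E . a] }  — shift
  I21: { [P → S E a .] }  — reduce
  I22: { [P → A c .] }  — reduce

I3 contains reduce item [E → .] and shift items [A → S . x E], [E → . + A S], [S → . a P c] — shift-reduce conflict.
I11 contains reduce item [E → .] and shift items [E → . + A S], [S → . a P c] — shift-reduce conflict.

Answer: Yes — I3: [E → .] vs [A → S . x E]; I11: [E → .] vs [E → . + A S]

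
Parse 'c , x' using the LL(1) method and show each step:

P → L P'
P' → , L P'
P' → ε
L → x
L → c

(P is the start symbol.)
LL(1) parsing maintains a stack (initially the start symbol over $) and the input. At each step: if the stack top is a terminal, match it against the current input token; if it is a non-terminal N, replace it with the RHS of M[N, lookahead] (the unique production whose predict set contains the lookahead).

Stack is shown with the top on the left.

Stack     Input    Action
-------------------------
P $       c , x $  output P → L P'
L P' $    c , x $  output L → c
c P' $    c , x $  match 'c'
P' $      , x $    output P' → , L P'
, L P' $  , x $    match ','
L P' $    x $      output L → x
x P' $    x $      match 'x'
P' $      $        output P' → ε
$         $        accept

The string is accepted.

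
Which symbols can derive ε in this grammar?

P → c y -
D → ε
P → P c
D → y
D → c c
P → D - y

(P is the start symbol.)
A non-terminal is nullable if it can derive ε (the empty string): either it has an ε-production, or it has a production whose right-hand side consists entirely of nullable non-terminals.

ε-productions: D → ε
So D is immediately nullable.
No further non-terminal can be added: every production for the remaining non-terminals contains a terminal or a non-nullable non-terminal.
Nullable = { 'D' }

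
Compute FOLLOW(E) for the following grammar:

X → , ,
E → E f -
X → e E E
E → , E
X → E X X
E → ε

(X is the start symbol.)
To compute FOLLOW(E), find every occurrence of E on a right-hand side N → α E β: add FIRST(β) \ {ε}, and if β is empty or nullable also add FOLLOW(N). Iterate to a fixed point.

In E → E f -: E is followed by f '-', add FIRST(f '-') \ {ε} = { 'f' }
In X → e E E: E is followed by E, add FIRST(E) \ {ε} = { ',', 'f' }
  E is nullable, so also add FOLLOW(X)
In X → e E E: E is at the end, add FOLLOW(X)
In E → , E: E is at the end; this adds FOLLOW(E) to itself — nothing new
In X → E X X: E is followed by X X, add FIRST(X X) \ {ε} = { ',', 'e', 'f' }

The FOLLOW sets referred to above (computed the same way, to a fixed point):
  FOLLOW(X) = { $, ',', 'e', 'f' }

Taking the union: FOLLOW(E) = { $, ',', 'e', 'f' }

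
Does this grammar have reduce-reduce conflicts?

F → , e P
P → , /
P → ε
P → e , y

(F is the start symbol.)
No reduce-reduce conflicts

Augment with F' → F and build the canonical LR(0) collection (I0 = CLOSURE({[F' → . F]}), then GOTO on every symbol after a dot until no new states appear). It has 10 states:
  I0: { [F → . , e P], [F' → . F] }  — shift
  I1: { [F → , . e P] }  — shift
  I2: { [F' → F .] }  — accept
  I3: { [F → , e . P], [P → . , /], [P → . e , y], [P → .] }  — shift, reduce
  I4: { [P → , . /] }  — shift
  I5: { [F → , e P .] }  — reduce
  I6: { [P → e . , y] }  — shift
  I7: { [P → e , . y] }  — shift
  I8: { [P → e , y .] }  — reduce
  I9: { [P → , / .] }  — reduce

No state contains more than one complete item.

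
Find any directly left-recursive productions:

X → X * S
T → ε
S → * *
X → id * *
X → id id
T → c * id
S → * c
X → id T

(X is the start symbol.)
X → X * S: LEFT RECURSIVE (starts with X)
T → ε: starts with ε
S → * *: starts with '*'
X → id * *: starts with id
X → id id: starts with id
T → c * id: starts with c
S → * c: starts with '*'
X → id T: starts with id

The grammar has direct left recursion on: X.

Answer: Yes, X is left-recursive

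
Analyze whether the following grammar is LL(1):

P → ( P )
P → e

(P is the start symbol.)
Yes, the grammar is LL(1).

A grammar is LL(1) if for each non-terminal N with multiple productions, the predict sets of those productions are pairwise disjoint, where PREDICT(N → α) = (FIRST(α) \ {ε}) ∪ (FOLLOW(N) if α ⇒* ε).

For P:
  PREDICT(P → '(' P ')') = { '(' }
  PREDICT(P → e) = { 'e' }

All predict sets are disjoint. The grammar IS LL(1).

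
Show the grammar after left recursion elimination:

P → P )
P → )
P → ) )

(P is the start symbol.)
P → ) P'
P → ) ) P'
P' → ) P'
P' → ε

P is directly left-recursive. The standard transformation for
  A → A α₁ | ... | A α_m | β₁ | ... | β_n
is
  A  → β₁ A' | ... | β_n A'
  A' → α₁ A' | ... | α_m A' | ε

P → ) becomes P → ) P'
P → ) ) becomes P → ) ) P'
P → P ) becomes P' → ) P'
Add P' → ε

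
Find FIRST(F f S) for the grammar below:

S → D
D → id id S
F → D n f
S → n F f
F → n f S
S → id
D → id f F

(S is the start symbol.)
{ 'id', 'n' }

FIRST sets of the non-terminals involved (from the grammar, by fixed-point iteration):
  FIRST(F) = { 'id', 'n' }

To compute FIRST(F f S), process the symbols left to right:
Symbol F is a non-terminal. Add FIRST(F) \ {ε} = { 'id', 'n' }
F is not nullable (ε ∉ FIRST(F)), so stop here.
FIRST(F f S) = { 'id', 'n' }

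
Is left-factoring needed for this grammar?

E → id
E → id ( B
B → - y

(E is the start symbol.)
Left-factoring is needed when two productions for the same non-terminal
share a common prefix on the right-hand side.

Productions for E:
  E → id
  E → id ( B

Found common prefix 'id' in productions for E

Answer: Yes, E has productions with common prefix 'id'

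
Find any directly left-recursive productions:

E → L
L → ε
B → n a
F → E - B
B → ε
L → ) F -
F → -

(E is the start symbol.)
E → L: starts with L
L → ε: starts with ε
B → n a: starts with n
F → E - B: starts with E
B → ε: starts with ε
L → ) F -: starts with ')'
F → -: starts with '-'

No direct left recursion found.

Answer: No direct left recursion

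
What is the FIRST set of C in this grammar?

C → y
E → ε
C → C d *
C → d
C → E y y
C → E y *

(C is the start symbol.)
{ 'd', 'y' }

To compute FIRST(C), examine every production with C on the left-hand side, reading each right-hand side left to right until a non-nullable symbol is reached.

FIRST sets of the other non-terminals involved (by the same procedure, iterated to a fixed point):
  FIRST(E) = { ε }

From C → y:
  - y is a terminal: add 'y' and stop
From C → C d *:
  - C is the symbol being defined: contributes nothing new
    C is not nullable, so stop
From C → d:
  - d is a terminal: add 'd' and stop
From C → E y y:
  - E is a non-terminal: add FIRST(E) \ {ε} = { }
    E is nullable, so continue to the next symbol
  - y is a terminal: add 'y' and stop
From C → E y *:
  - E is a non-terminal: add FIRST(E) \ {ε} = { }
    E is nullable, so continue to the next symbol
  - y is a terminal: add 'y' and stop

Collecting: FIRST(C) = { 'd', 'y' }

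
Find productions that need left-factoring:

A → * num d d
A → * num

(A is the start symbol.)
Left-factoring is needed when two productions for the same non-terminal
share a common prefix on the right-hand side.

Productions for A:
  A → * num d d
  A → * num

Found common prefix '* num' in productions for A

Answer: Yes, A has productions with common prefix '* num'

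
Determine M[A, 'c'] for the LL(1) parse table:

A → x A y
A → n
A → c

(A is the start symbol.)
To find M[A, 'c'], we find productions for A where 'c' is in the predict set (PREDICT(N → α) = (FIRST(α) \ {ε}) ∪ (FOLLOW(N) if α ⇒* ε)).

A → x A y: PREDICT = { 'x' }
A → n: PREDICT = { 'n' }
A → c: PREDICT = { 'c' }
  'c' is in predict set, so this production goes in M[A, 'c']

M[A, 'c'] = A → c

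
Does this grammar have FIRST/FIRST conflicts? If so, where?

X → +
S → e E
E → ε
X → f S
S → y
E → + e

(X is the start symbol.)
No FIRST/FIRST conflicts.

A FIRST/FIRST conflict occurs when two productions N → α and N → β for the same non-terminal have FIRST(α) ∩ FIRST(β) ≠ ∅ (with ε ∈ FIRST of a nullable right-hand side, so two nullable alternatives also conflict).

Productions for X:
  X → +: FIRST = { '+' }
  X → f S: FIRST = { 'f' }
Productions for S:
  S → e E: FIRST = { 'e' }
  S → y: FIRST = { 'y' }
Productions for E:
  E → ε: FIRST = { ε }
  E → + e: FIRST = { '+' }

All alternatives of each non-terminal have pairwise disjoint FIRST sets.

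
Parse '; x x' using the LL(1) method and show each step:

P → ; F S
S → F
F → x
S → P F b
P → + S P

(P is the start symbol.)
LL(1) parsing maintains a stack (initially the start symbol over $) and the input. At each step: if the stack top is a terminal, match it against the current input token; if it is a non-terminal N, replace it with the RHS of M[N, lookahead] (the unique production whose predict set contains the lookahead).

Stack is shown with the top on the left.

Stack    Input    Action
------------------------
P $      ; x x $  output P → ; F S
; F S $  ; x x $  match ';'
F S $    x x $    output F → x
x S $    x x $    match 'x'
S $      x $      output S → F
F $      x $      output F → x
x $      x $      match 'x'
$        $        accept

The string is accepted.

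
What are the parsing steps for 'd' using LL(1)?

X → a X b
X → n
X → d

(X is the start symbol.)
Stack is shown with the top on the left.

Stack  Input  Action
--------------------
X $    d $    output X → d
d $    d $    match 'd'
$      $      accept

The string is accepted.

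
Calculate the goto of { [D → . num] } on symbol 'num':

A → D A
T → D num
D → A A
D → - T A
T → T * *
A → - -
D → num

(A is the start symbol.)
GOTO(I, 'num') = CLOSURE({ [A → αX.β] : [A → α.Xβ] ∈ I, X = 'num' })

Items with dot before 'num', with the dot advanced:
  [D → . num] → [D → num .]
Closure adds nothing (no advanced item has the dot before a non-terminal).

GOTO = { [D → num .] }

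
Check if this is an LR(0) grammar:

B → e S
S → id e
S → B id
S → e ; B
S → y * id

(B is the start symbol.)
Yes, the grammar is LR(0)

Augment with B' → B and build the canonical LR(0) collection (I0 = CLOSURE({[B' → . B]}), then GOTO on every symbol after a dot until no new states appear). It has 14 states:
  I0: { [B → . e S], [B' → . B] }  — shift
  I1: { [B' → B .] }  — accept
  I2: { [B → . e S], [B → e . S], [S → . B id], [S → . e ; B], [S → . id e], [S → . y * id] }  — shift
  I3: { [S → B . id] }  — shift
  I4: { [B → e S .] }  — reduce
  I5: { [B → . e S], [B → e . S], [S → . B id], [S → . e ; B], [S → . id e], [S → . y * id], [S → e . ; B] }  — shift
  I6: { [S → id . e] }  — shift
  I7: { [S → y . * id] }  — shift
  I8: { [S → y * . id] }  — shift
  I9: { [S → y * id .] }  — reduce
  I10: { [S → id e .] }  — reduce
  I11: { [B → . e S], [S → e ; . B] }  — shift
  I12: { [S → e ; B .] }  — reduce
  I13: { [S → B id .] }  — reduce

Every state is either a pure shift/goto state or contains exactly one complete item and nothing to shift — no conflicts. The grammar is LR(0).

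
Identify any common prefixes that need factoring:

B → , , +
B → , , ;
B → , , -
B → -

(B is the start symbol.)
Yes, B has productions with common prefix ', ,'

Left-factoring is needed when two productions for the same non-terminal
share a common prefix on the right-hand side.

Productions for B:
  B → , , +
  B → , , ;
  B → , , -
  B → -

Found common prefix ', ,' in productions for B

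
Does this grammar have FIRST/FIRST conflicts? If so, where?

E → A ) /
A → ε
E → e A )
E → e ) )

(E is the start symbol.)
Yes. E → e A ')' / E → e ')' ')' on { 'e' }

A FIRST/FIRST conflict occurs when two productions N → α and N → β for the same non-terminal have FIRST(α) ∩ FIRST(β) ≠ ∅ (with ε ∈ FIRST of a nullable right-hand side, so two nullable alternatives also conflict).

FIRST sets of the non-terminals at (or reachable through a nullable prefix from) the front of some alternative:
  FIRST(A) = { ε }

Productions for E:
  E → A ) /: FIRST = { ')' }
  E → e A ): FIRST = { 'e' }
  E → e ) ): FIRST = { 'e' }
A has only one production, so no FIRST/FIRST conflict is possible there.

Conflict for E: E → e A ) and E → e ) )
  Overlap: { 'e' }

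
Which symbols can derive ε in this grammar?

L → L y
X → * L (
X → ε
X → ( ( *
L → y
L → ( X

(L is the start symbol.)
{ 'X' }

A non-terminal is nullable if it can derive ε (the empty string): either it has an ε-production, or it has a production whose right-hand side consists entirely of nullable non-terminals.

ε-productions: X → ε
So X is immediately nullable.
No further non-terminal can be added: every production for the remaining non-terminals contains a terminal or a non-nullable non-terminal.
Nullable = { 'X' }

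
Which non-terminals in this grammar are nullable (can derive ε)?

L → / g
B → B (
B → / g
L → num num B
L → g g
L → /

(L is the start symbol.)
There are no ε-productions, so no non-terminal can derive ε.
No non-terminals are nullable.

Answer: None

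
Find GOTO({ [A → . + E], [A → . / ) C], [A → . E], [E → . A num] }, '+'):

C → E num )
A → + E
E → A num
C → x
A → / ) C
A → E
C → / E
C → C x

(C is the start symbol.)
{ [A → + . E], [A → . + E], [A → . / ) C], [A → . E], [E → . A num] }

GOTO(I, '+') = CLOSURE({ [A → αX.β] : [A → α.Xβ] ∈ I, X = '+' })

Items with dot before '+', with the dot advanced:
  [A → . + E] → [A → + . E]
Closure of the advanced items:
  [A → + . E] has the dot before E: add [E → . A num]
  [E → . A num] has the dot before A: add [A → . + E], [A → . / ) C], [A → . E]

GOTO = { [A → + . E], [A → . + E], [A → . / ) C], [A → . E], [E → . A num] }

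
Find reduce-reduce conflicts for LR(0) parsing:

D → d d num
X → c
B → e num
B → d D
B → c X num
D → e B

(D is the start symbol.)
Augment with D' → D and build the canonical LR(0) collection (I0 = CLOSURE({[D' → . D]}), then GOTO on every symbol after a dot until no new states appear). It has 15 states:
  I0: { [D → . d d num], [D → . e B], [D' → . D] }  — shift
  I1: { [D' → D .] }  — accept
  I2: { [D → d . d num] }  — shift
  I3: { [B → . c X num], [B → . d D], [B → . e num], [D → e . B] }  — shift
  I4: { [D → e B .] }  — reduce
  I5: { [B → c . X num], [X → . c] }  — shift
  I6: { [B → d . D], [D → . d d num], [D → . e B] }  — shift
  I7: { [B → e . num] }  — shift
  I8: { [B → e num .] }  — reduce
  I9: { [B → d D .] }  — reduce
  I10: { [B → c X . num] }  — shift
  I11: { [X → c .] }  — reduce
  I12: { [B → c X num .] }  — reduce
  I13: { [D → d d . num] }  — shift
  I14: { [D → d d num .] }  — reduce

No state contains more than one complete item.

Answer: No reduce-reduce conflicts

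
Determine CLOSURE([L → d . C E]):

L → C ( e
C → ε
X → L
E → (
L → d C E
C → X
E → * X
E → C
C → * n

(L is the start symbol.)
Start with: [L → d . C E]
  [L → d . C E] has the dot before C: add [C → .], [C → . X], [C → . * n]
  [C → . X] has the dot before X: add [X → . L]
  [X → . L] has the dot before L: add [L → . C ( e], [L → . d C E]
No further items can be added.

CLOSURE = { [C → . * n], [C → . X], [C → .], [L → . C ( e], [L → . d C E], [L → d . C E], [X → . L] }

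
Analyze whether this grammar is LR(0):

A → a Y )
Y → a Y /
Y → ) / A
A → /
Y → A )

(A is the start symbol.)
Yes, the grammar is LR(0)

A grammar is LR(0) if no state in the canonical LR(0) collection has:
  - both a shift item (dot before a terminal) and a complete item (shift-reduce conflict), or
  - two or more complete items (reduce-reduce conflict; the accept item [A' → A .] counts as a complete item here).

Augment with A' → A and build the canonical LR(0) collection (I0 = CLOSURE({[A' → . A]}), then GOTO on every symbol after a dot until no new states appear). It has 14 states:
  I0: { [A → . /], [A → . a Y )], [A' → . A] }  — shift
  I1: { [A → / .] }  — reduce
  I2: { [A' → A .] }  — accept
  I3: { [A → . /], [A → . a Y )], [A → a . Y )], [Y → . ) / A], [Y → . A )], [Y → . a Y /] }  — shift
  I4: { [Y → ) . / A] }  — shift
  I5: { [Y → A . )] }  — shift
  I6: { [A → a Y . )] }  — shift
  I7: { [A → . /], [A → . a Y )], [A → a . Y )], [Y → . ) / A], [Y → . A )], [Y → . a Y /], [Y → a . Y /] }  — shift
  I8: { [A → a Y . )], [Y → a Y . /] }  — shift
  I9: { [A → a Y ) .] }  — reduce
  I10: { [Y → a Y / .] }  — reduce
  I11: { [Y → A ) .] }  — reduce
  I12: { [A → . /], [A → . a Y )], [Y → ) / . A] }  — shift
  I13: { [Y → ) / A .] }  — reduce

Every state is either a pure shift/goto state or contains exactly one complete item and nothing to shift — no conflicts. The grammar is LR(0).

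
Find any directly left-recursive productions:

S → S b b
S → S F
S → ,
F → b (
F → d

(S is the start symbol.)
Yes, S is left-recursive

Direct left recursion occurs when N → N α for some non-terminal N (the right-hand side begins with the left-hand side itself).

S → S b b: LEFT RECURSIVE (starts with S)
S → S F: LEFT RECURSIVE (starts with S)
S → ,: starts with ','
F → b (: starts with b
F → d: starts with d

The grammar has direct left recursion on: S.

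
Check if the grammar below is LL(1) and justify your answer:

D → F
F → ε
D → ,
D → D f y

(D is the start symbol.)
Relevant sets:
  FIRST(F) = { ε }
  FIRST(D) = { ',', 'f', ε }
  FOLLOW(D) = { $, 'f' }

For D:
  PREDICT(D → F) = { $, 'f' }
  PREDICT(D → ',') = { ',' }
  PREDICT(D → D f y) = { ',', 'f' }
F has a single production, so nothing to check there.

Conflict found: Predict set conflict for D: { 'f' }
The grammar is NOT LL(1).

Answer: No. Predict set conflict for D: { 'f' }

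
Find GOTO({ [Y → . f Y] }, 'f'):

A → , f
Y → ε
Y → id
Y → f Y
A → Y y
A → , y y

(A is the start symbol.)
{ [Y → . f Y], [Y → . id], [Y → .], [Y → f . Y] }

GOTO(I, 'f') = CLOSURE({ [A → αX.β] : [A → α.Xβ] ∈ I, X = 'f' })

Items with dot before 'f', with the dot advanced:
  [Y → . f Y] → [Y → f . Y]
Closure of the advanced items:
  [Y → f . Y] has the dot before Y: add [Y → .], [Y → . id], [Y → . f Y]

GOTO = { [Y → . f Y], [Y → . id], [Y → .], [Y → f . Y] }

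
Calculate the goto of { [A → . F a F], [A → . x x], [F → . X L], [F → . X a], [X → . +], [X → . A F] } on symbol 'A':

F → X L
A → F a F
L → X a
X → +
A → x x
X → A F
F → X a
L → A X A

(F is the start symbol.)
GOTO(I, 'A') = CLOSURE({ [A → αX.β] : [A → α.Xβ] ∈ I, X = 'A' })

Items with dot before 'A', with the dot advanced:
  [X → . A F] → [X → A . F]
Closure of the advanced items:
  [X → A . F] has the dot before F: add [F → . X L], [F → . X a]
  [F → . X L] has the dot before X: add [X → . +], [X → . A F]
  [X → . A F] has the dot before A: add [A → . F a F], [A → . x x]

GOTO = { [A → . F a F], [A → . x x], [F → . X L], [F → . X a], [X → . +], [X → . A F], [X → A . F] }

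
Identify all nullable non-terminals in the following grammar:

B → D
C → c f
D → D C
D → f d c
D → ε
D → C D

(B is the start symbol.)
ε-productions: D → ε
So D is immediately nullable.
B → D: every symbol on the right is nullable, so B is nullable too.
No further non-terminal can be added: every production for the remaining non-terminals contains a terminal or a non-nullable non-terminal.
Nullable = { 'B', 'D' }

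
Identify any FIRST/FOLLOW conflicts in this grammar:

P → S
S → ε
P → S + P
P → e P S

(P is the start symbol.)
Nullable non-terminals: P, S.
FIRST sets used below: FIRST(S) = { ε }

P: nullable alternative(s) P → S; FOLLOW(P) = { $ }
  P → S: FIRST \ {ε} = { } — this is the only nullable alternative, skip
  P → S + P: FIRST \ {ε} = { '+' } — disjoint from FOLLOW(P)
  P → e P S: FIRST \ {ε} = { 'e' } — disjoint from FOLLOW(P)
S has a nullable alternative but only one production, so nothing to check.

No FIRST/FOLLOW conflicts found.

Answer: No FIRST/FOLLOW conflicts.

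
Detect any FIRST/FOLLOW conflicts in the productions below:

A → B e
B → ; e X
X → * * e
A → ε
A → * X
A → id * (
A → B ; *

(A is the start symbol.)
A FIRST/FOLLOW conflict occurs when a non-terminal N has a nullable alternative N → β (β ⇒* ε) and another alternative N → α with FIRST(α) ∩ FOLLOW(N) ≠ ∅: on such a lookahead the parser cannot decide between expanding α and letting N vanish via β.

Nullable non-terminals: A.
FIRST sets used below: FIRST(B) = { ';' }

A: nullable alternative(s) A → ε; FOLLOW(A) = { $ }
  A → B e: FIRST \ {ε} = { ';' } — disjoint from FOLLOW(A)
  A → ε: FIRST \ {ε} = { } — this is the only nullable alternative, skip
  A → * X: FIRST \ {ε} = { '*' } — disjoint from FOLLOW(A)
  A → id * (: FIRST \ {ε} = { 'id' } — disjoint from FOLLOW(A)
  A → B ; *: FIRST \ {ε} = { ';' } — disjoint from FOLLOW(A)

B, X have no nullable alternative, so no FIRST/FOLLOW check is needed there.

No FIRST/FOLLOW conflicts found.

Answer: No FIRST/FOLLOW conflicts.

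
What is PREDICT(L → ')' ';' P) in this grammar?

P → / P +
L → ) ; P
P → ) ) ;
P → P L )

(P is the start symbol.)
PREDICT(L → ')' ';' P) = (FIRST(RHS) \ {ε}) ∪ (FOLLOW(L) if ε ∈ FIRST(RHS), i.e. RHS ⇒* ε)
FIRST(')' ';' P) = { ')' }
ε ∉ FIRST(')' ';' P), so FOLLOW(L) is not added.
PREDICT(L → ')' ';' P) = { ')' }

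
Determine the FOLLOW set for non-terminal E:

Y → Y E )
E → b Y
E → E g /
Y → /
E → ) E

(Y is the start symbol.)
{ ')', 'g' }

In Y → Y E ): E is followed by ')', add FIRST(')') \ {ε} = { ')' }
In E → E g /: E is followed by g '/', add FIRST(g '/') \ {ε} = { 'g' }
In E → ) E: E is at the end; this adds FOLLOW(E) to itself — nothing new

Taking the union: FOLLOW(E) = { ')', 'g' }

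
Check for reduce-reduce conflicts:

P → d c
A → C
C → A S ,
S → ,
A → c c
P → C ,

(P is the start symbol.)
No reduce-reduce conflicts

A reduce-reduce conflict occurs when an LR(0) state has two complete items [A → α .] and [B → β .] — both call for a reduction, and with no lookahead the parser cannot choose between them.

Augment with P' → P and build the canonical LR(0) collection (I0 = CLOSURE({[P' → . P]}), then GOTO on every symbol after a dot until no new states appear). It has 12 states:
  I0: { [A → . C], [A → . c c], [C → . A S ,], [P → . C ,], [P → . d c], [P' → . P] }  — shift
  I1: { [C → A . S ,], [S → . ,] }  — shift
  I2: { [A → C .], [P → C . ,] }  — shift, reduce
  I3: { [P' → P .] }  — accept
  I4: { [A → c . c] }  — shift
  I5: { [P → d . c] }  — shift
  I6: { [P → d c .] }  — reduce
  I7: { [A → c c .] }  — reduce
  I8: { [P → C , .] }  — reduce
  I9: { [S → , .] }  — reduce
  I10: { [C → A S . ,] }  — shift
  I11: { [C → A S , .] }  — reduce

No state contains more than one complete item.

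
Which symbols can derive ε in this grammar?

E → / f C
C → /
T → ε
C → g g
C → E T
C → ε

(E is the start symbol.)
{ 'C', 'T' }

A non-terminal is nullable if it can derive ε (the empty string): either it has an ε-production, or it has a production whose right-hand side consists entirely of nullable non-terminals.

ε-productions: T → ε, C → ε
So T, C are immediately nullable.
No further non-terminal can be added: every production for the remaining non-terminals contains a terminal or a non-nullable non-terminal.
Nullable = { 'C', 'T' }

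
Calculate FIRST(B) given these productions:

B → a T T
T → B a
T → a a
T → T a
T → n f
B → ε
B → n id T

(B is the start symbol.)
To compute FIRST(B), examine every production with B on the left-hand side, reading each right-hand side left to right until a non-nullable symbol is reached.

From B → a T T:
  - a is a terminal: add 'a' and stop
From B → ε:
  - ε-production, so ε ∈ FIRST(B)
From B → n id T:
  - n is a terminal: add 'n' and stop

Collecting: FIRST(B) = { 'a', 'n', ε }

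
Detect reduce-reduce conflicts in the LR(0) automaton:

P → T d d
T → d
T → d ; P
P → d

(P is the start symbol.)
Yes — I3: [P → d .] vs [T → d .]

Augment with P' → P and build the canonical LR(0) collection (I0 = CLOSURE({[P' → . P]}), then GOTO on every symbol after a dot until no new states appear). It has 8 states:
  I0: { [P → . T d d], [P → . d], [P' → . P], [T → . d ; P], [T → . d] }  — shift
  I1: { [P' → P .] }  — accept
  I2: { [P → T . d d] }  — shift
  I3: { [P → d .], [T → d . ; P], [T → d .] }  — shift, 2 reduces
  I4: { [P → . T d d], [P → . d], [T → . d ; P], [T → . d], [T → d ; . P] }  — shift
  I5: { [T → d ; P .] }  — reduce
  I6: { [P → T d . d] }  — shift
  I7: { [P → T d d .] }  — reduce

I3 contains complete items [P → d .], [T → d .] — reduce-reduce conflict.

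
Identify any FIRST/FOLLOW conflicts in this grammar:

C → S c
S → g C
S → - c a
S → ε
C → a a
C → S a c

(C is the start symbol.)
No FIRST/FOLLOW conflicts.

Nullable non-terminals: S.

S: nullable alternative(s) S → ε; FOLLOW(S) = { 'a', 'c' }
  S → g C: FIRST \ {ε} = { 'g' } — disjoint from FOLLOW(S)
  S → - c a: FIRST \ {ε} = { '-' } — disjoint from FOLLOW(S)
  S → ε: FIRST \ {ε} = { } — this is the only nullable alternative, skip

C has no nullable alternative, so no FIRST/FOLLOW check is needed there.

No FIRST/FOLLOW conflicts found.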